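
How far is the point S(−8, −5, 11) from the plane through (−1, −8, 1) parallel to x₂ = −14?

Parallel planes share the normal n = (0, 1, 0); since (−1, −8, 1) lies on the plane, its equation is x₂ = -8.
Then n·(−8, −5, 11) − (−8) = 3.
|n| = √(0 + 1 + 0) = 1, so the distance is |3|/1 = 3.

3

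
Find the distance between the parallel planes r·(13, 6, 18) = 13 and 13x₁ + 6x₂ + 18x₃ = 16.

3/23

Both planes have normal n = (13, 6, 18), |n| = 23. Any point on the first plane is at distance |16 − 13|/|n| = 3/23 from the second.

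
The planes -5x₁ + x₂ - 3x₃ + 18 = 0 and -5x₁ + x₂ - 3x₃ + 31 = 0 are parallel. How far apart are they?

Both planes have normal n = (-5, 1, -3), |n| = √35. Any point on the first plane is at distance |(-31) − (-18)|/|n| = 13/√35 from the second.

13/√35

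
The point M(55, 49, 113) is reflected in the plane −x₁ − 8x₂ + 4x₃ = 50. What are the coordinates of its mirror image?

n = (−1, −8, 4), |n|² = 81, n·M − 50 = -45, so t = -45/81 = -5/9.
Foot F = M − (-5/9)·n = (490/9, 401/9, 1037/9); the reflection is 2F − M = (485/9, 361/9, 1057/9).

(485/9, 361/9, 1057/9)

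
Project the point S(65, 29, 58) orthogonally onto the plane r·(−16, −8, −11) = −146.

n = (−16, −8, −11), |n|² = 441, and n·S − (-146) = -1764.
t = -1764/441 = -4, so the foot is S − t·n = (65, 29, 58) − (-4)·(−16, −8, −11) = (1, −3, 14).

(1, -3, 14)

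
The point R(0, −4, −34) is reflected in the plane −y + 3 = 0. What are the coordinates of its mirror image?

(0, 10, -34)

n = (0, −1, 0), |n|² = 1, n·R − (-3) = 7, so t = 7/1 = 7.
Foot F = R − 7·n = (0, 3, −34); the reflection is 2F − R = (0, 10, −34).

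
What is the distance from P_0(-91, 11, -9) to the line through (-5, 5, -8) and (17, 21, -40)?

√5669

A direction vector is d = (22, 16, -32).
AP = (-86, 6, -1); AP·d = -1764, |AP|² = 7433, |d|² = 1764.
distance² = |AP|² − (AP·d)²/|d|² = 7433 − 3111696/1764 = 5669, so the distance is √5669.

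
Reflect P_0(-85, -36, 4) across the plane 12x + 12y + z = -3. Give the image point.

With n = (12, 12, 1), the signed offset is (n·P_0 − (-3))/|n|² = -1445/289 = -5.
P_0' = P_0 − 2t·n = (-85, -36, 4) − (-10)·(12, 12, 1) = (35, 84, 14).

(35, 84, 14)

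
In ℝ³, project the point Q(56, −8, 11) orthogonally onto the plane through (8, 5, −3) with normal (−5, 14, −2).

n = (−5, 14, −2), |n|² = 225, and n·Q − 36 = -450.
t = -450/225 = -2, so the foot is Q − t·n = (56, −8, 11) − (-2)·(−5, 14, −2) = (46, 20, 7).

(46, 20, 7)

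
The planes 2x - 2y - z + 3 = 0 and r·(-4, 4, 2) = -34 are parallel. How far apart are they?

20/3

Divide the second equation by -2 to match normals: 2x - 2y - z = 17.
With common normal n = (2, -2, -1) (|n| = 3), the distance is |(-3) − 17|/|n| = 20/3.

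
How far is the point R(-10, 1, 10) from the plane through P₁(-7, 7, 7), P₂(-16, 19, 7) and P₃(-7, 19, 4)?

6/13

P₁P₂ = (-9, 12, 0) and P₁P₃ = (0, 12, -3), so a normal is n = P₁P₂ × P₁P₃ = (-36, -27, -108).
d = |(-36)·(-10) + (-27)·1 + (-108)·10 − (-693)| / √(1296 + 729 + 11664) = |-54| / 117 = 6/13.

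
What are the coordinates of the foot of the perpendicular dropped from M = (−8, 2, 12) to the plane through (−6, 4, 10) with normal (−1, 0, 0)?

(-6, 2, 12)

The perpendicular from M has direction n = (−1, 0, 0): r = (−8, 2, 12) + t(−1, 0, 0).
Substitute into the plane: n·(M + tn) = 6 gives 8 + 1t = 6, so t = -2.
Foot = (−8, 2, 12) + (-2)·(−1, 0, 0) = (−6, 2, 12).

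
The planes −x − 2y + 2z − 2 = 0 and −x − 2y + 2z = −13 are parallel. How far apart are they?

Both planes have normal n = (−1, −2, 2), |n| = 3. Any point on the first plane is at distance |(-13) − 2|/|n| = 15/3 = 5 from the second.

5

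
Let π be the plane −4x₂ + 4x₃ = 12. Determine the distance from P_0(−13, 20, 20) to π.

3√2/2

Normal vector n = (0, −4, 4), and n·(−13, 20, 20) − 12 = −12.
|n| = √(0 + 16 + 16) = 4√2, so the distance is |-12|/(4√2) = 3/√2.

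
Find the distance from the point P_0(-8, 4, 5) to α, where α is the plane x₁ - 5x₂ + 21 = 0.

7/√26

d = |1·(-8) + (-5)·4 − (-21)| / √(1 + 25 + 0) = |-7| / √26 = 7/√26.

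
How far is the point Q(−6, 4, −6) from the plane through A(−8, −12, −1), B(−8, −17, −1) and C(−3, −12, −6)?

AB = (0, −5, 0) and AC = (5, 0, −5), so a normal is n = AB × AC = (25, 0, 25).
Then n·(−6, 4, −6) − (−225) = −75.
|n| = √(625 + 0 + 625) = 25√2, so the distance is |-75|/(25√2) = 3√2/2.

3√2/2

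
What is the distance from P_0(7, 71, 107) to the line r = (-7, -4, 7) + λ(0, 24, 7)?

Direction vector d = (0, 24, 7).
AP = (14, 75, 100), and AP × d = (-1875, -98, 336).
|AP × d|² = 3638125 and |d|² = 625, so the distance is √(3638125/625) = √5821.

√5821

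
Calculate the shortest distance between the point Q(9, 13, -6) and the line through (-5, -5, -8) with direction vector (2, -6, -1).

Direction vector d = (2, -6, -1).
AP = (14, 18, 2); AP·d = -82, |AP|² = 524, |d|² = 41.
distance² = |AP|² − (AP·d)²/|d|² = 524 − 6724/41 = 360, so the distance is 6√10.

6√10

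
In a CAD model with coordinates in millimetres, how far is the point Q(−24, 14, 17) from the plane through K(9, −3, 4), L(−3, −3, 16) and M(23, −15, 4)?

1/11

KL = (−12, 0, 12) and KM = (14, −12, 0), so a normal is n = KL × KM = (144, 168, 144).
d = |144·(-24) + 168·14 + 144·17 − 1368| / √(20736 + 28224 + 20736) = |-24| / 264 = 1/11.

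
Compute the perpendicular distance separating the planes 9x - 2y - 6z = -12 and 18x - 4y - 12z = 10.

17/11

Divide the second equation by 2 to match normals: 9x - 2y - 6z = 5.
Both planes have normal n = (9, -2, -6), |n| = 11. Any point on the first plane is at distance |5 − (-12)|/|n| = 17/11 from the second.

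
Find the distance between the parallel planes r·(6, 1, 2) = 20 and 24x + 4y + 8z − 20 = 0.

15√41/41

Divide the second equation by 4 to match normals: 6x + y + 2z = 5.
Both planes have normal n = (6, 1, 2), |n| = √41. Any point on the first plane is at distance |5 − 20|/|n| = 15/√41 from the second.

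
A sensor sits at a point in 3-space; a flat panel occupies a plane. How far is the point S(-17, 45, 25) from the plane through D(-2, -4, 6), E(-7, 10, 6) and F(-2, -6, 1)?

DE = (-5, 14, 0) and DF = (0, -2, -5), so a normal is n = DE × DF = (-70, -25, 10).
Then n·(-17, 45, 25) - 300 = 15.
|n| = √(4900 + 625 + 100) = 75, so the distance is |15|/75 = 1/5.

1/5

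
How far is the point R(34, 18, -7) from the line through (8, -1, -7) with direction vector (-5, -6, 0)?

Direction vector d = (-5, -6, 0).
AP = (26, 19, 0); AP·d = -244, |AP|² = 1037, |d|² = 61.
distance² = |AP|² − (AP·d)²/|d|² = 1037 − 59536/61 = 61, so the distance is √61.

√61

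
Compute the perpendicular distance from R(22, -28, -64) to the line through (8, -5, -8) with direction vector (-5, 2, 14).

Direction vector d = (-5, 2, 14).
AP = (14, -23, -56); AP·d = -900, |AP|² = 3861, |d|² = 225.
distance² = |AP|² − (AP·d)²/|d|² = 3861 − 810000/225 = 261, so the distance is 3√29.

3√29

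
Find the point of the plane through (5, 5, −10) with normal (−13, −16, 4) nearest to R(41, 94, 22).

The perpendicular from R has direction n = (−13, −16, 4): r = (41, 94, 22) + λ(−13, −16, 4).
Substitute into the plane: n·(R + λn) = -185 gives -1949 + 441λ = -185, so λ = 4.
Foot = (41, 94, 22) + 4·(−13, −16, 4) = (−11, 30, 38).

(-11, 30, 38)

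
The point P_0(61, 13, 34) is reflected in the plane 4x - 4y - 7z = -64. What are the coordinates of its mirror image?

(533/9, 133/9, 334/9)

n = (4, -4, -7), |n|² = 81, n·P_0 − (-64) = 18, so t = 18/81 = 2/9.
Foot F = P_0 − (2/9)·n = (541/9, 125/9, 320/9); the reflection is 2F − P_0 = (533/9, 133/9, 334/9).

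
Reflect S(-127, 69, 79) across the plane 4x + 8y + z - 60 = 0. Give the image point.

With n = (4, 8, 1), the signed offset is (n·S − 60)/|n|² = 63/81 = 7/9.
S' = S − 2t·n = (-127, 69, 79) − (14/9)·(4, 8, 1) = (-1199/9, 509/9, 697/9).

(-1199/9, 509/9, 697/9)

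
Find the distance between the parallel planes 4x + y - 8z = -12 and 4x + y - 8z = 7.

With common normal n = (4, 1, -8) (|n| = 9), the distance is |(-12) − 7|/|n| = 19/9.

19/9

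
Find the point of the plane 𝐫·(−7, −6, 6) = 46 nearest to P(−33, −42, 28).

n = (−7, −6, 6), |n|² = 121, and n·P − 46 = 605.
t = 605/121 = 5, so the foot is P − t·n = (−33, −42, 28) − 5·(−7, −6, 6) = (2, −12, −2).

(2, -12, -2)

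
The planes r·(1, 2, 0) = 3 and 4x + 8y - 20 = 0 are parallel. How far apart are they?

2√5/5

Divide the second equation by 4 to match normals: x + 2y = 5.
With common normal n = (1, 2, 0) (|n| = √5), the distance is |3 − 5|/|n| = 2/√5.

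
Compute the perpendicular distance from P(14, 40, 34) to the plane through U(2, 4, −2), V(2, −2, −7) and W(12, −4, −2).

12/√77

UV = (0, −6, −5) and UW = (10, −8, 0), so a normal is n = UV × UW = (−40, −50, 60).
Then n·(14, 40, 34) − (−400) = −120.
|n| = √(1600 + 2500 + 3600) = 10√77, so the distance is |-120|/(10√77) = 12/√77.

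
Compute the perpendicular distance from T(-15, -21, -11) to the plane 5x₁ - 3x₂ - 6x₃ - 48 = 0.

Normal vector n = (5, -3, -6), and n·(-15, -21, -11) - 48 = 6.
|n| = √(25 + 9 + 36) = √70, so the distance is |6|/√70 = 6/√70.

3√70/35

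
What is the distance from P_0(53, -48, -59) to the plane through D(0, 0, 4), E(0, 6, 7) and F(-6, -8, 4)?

22√61/61

DE = (0, 6, 3) and DF = (-6, -8, 0), so a normal is n = DE × DF = (24, -18, 36).
n = (24, -18, 36); n·P − 144 = -132; |n| = 6√61; distance = 132/(6√61) = 22√61/61.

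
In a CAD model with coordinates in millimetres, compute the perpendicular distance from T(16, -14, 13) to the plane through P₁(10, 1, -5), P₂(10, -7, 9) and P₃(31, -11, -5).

P₁P₂ = (0, -8, 14) and P₁P₃ = (21, -12, 0), so a normal is n = P₁P₂ × P₁P₃ = (168, 294, 168).
n = (168, 294, 168); n·P − 1134 = -378; |n| = 378; distance = 378/378 = 1.

1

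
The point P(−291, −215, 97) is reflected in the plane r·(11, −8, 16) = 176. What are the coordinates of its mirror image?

n = (11, −8, 16), |n|² = 441, n·P − 176 = -105, so t = -105/441 = -5/21.
Foot F = P − (-5/21)·n = (−6056/21, −4555/21, 2117/21); the reflection is 2F − P = (−6001/21, −4595/21, 2197/21).

(-6001/21, -4595/21, 2197/21)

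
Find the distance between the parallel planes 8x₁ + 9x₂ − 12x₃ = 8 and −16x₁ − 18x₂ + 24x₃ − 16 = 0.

16/17

Divide the second equation by -2 to match normals: 8x₁ + 9x₂ − 12x₃ = -8.
With common normal n = (8, 9, −12) (|n| = 17), the distance is |8 − (-8)|/|n| = 16/17.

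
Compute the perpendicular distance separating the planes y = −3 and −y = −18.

21

Divide the second equation by -1 to match normals: y = 18.
With common normal n = (0, 1, 0) (|n| = 1), the distance is |(-3) − 18|/|n| = 21/1 = 21.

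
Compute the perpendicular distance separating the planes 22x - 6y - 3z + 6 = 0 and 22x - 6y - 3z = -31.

25/23

Both planes have normal n = (22, -6, -3), |n| = 23. Any point on the first plane is at distance |(-31) − (-6)|/|n| = 25/23 from the second.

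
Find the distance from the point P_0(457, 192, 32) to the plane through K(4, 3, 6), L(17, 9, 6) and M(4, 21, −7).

KL = (13, 6, 0) and KM = (0, 18, −13), so a normal is n = KL × KM = (−78, 169, 234).
Then n·(457, 192, 32) − 1599 = 2691.
|n| = √(6084 + 28561 + 54756) = 299, so the distance is |2691|/299 = 9.

9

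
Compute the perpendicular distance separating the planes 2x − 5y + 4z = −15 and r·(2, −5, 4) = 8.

Both planes have normal n = (2, −5, 4), |n| = 3√5. Any point on the first plane is at distance |8 − (-15)|/|n| = 23/(3√5) = 23√5/15 from the second.

23√5/15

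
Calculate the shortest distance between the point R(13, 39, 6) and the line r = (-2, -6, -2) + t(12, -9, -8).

45

Direction vector d = (12, -9, -8).
AP = (15, 45, 8); AP·d = -289, |AP|² = 2314, |d|² = 289.
distance² = |AP|² − (AP·d)²/|d|² = 2314 − 83521/289 = 2025, so the distance is 45.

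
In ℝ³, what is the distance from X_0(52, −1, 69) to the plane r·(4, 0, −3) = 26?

5

Normal vector n = (4, 0, −3), and n·(52, −1, 69) − 26 = −25.
|n| = √(16 + 0 + 9) = 5, so the distance is |-25|/5 = 5.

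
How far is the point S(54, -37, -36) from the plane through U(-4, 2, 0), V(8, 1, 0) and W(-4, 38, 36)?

UV = (12, -1, 0) and UW = (0, 36, 36), so a normal is n = UV × UW = (-36, -432, 432).
Then n·(54, -37, -36) - (-720) = -792.
|n| = √(1296 + 186624 + 186624) = 612, so the distance is |-792|/612 = 22/17.

22/17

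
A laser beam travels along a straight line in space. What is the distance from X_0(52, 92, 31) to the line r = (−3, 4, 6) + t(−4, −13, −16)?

Direction vector d = (−4, −13, −16).
AP = (55, 88, 25), and AP × d = (−1083, 780, −363).
|AP × d|² = 1913058 and |d|² = 441, so the distance is √(1913058/441) = √4338 = 3√482.

3√482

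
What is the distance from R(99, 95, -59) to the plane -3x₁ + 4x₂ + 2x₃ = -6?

Normal vector n = (-3, 4, 2), and n·(99, 95, -59) - (-6) = -29.
|n| = √(9 + 16 + 4) = √29, so the distance is |-29|/√29 = √29.

√29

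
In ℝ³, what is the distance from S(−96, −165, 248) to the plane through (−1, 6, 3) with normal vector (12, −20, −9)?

3

The plane has equation n·(r − (−1, 6, 3)) = 0, i.e. n·r = -159.
Then n·(−96, −165, 248) − (−159) = 75.
|n| = √(144 + 400 + 81) = 25, so the distance is |75|/25 = 3.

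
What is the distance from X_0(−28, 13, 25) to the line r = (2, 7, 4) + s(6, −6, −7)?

12√2

Direction vector d = (6, −6, −7).
AP = (−30, 6, 21); AP·d = -363, |AP|² = 1377, |d|² = 121.
distance² = |AP|² − (AP·d)²/|d|² = 1377 − 131769/121 = 288, so the distance is 12√2.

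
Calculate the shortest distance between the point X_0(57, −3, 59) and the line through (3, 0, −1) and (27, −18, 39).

30

A direction vector is d = (24, −18, 40).
AP = (54, −3, 60); AP·d = 3750, |AP|² = 6525, |d|² = 2500.
distance² = |AP|² − (AP·d)²/|d|² = 6525 − 14062500/2500 = 900, so the distance is 30.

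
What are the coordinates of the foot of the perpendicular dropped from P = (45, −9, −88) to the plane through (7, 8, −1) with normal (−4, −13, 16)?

(33, -48, -40)

n = (−4, −13, 16), |n|² = 441, and n·P − (-148) = -1323.
t = -1323/441 = -3, so the foot is P − t·n = (45, −9, −88) − (-3)·(−4, −13, 16) = (33, −48, −40).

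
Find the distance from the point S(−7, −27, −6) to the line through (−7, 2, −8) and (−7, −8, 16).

A direction vector is d = (0, −10, 24).
AP = (0, −29, 2); AP·d = 338, |AP|² = 845, |d|² = 676.
distance² = |AP|² − (AP·d)²/|d|² = 845 − 114244/676 = 676, so the distance is 26.

26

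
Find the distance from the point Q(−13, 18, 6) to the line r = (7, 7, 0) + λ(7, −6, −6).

Direction vector d = (7, −6, −6).
AP = (−20, 11, 6); AP·d = -242, |AP|² = 557, |d|² = 121.
distance² = |AP|² − (AP·d)²/|d|² = 557 − 58564/121 = 73, so the distance is √73.

√73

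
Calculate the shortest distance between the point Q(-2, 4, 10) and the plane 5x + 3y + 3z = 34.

Normal vector n = (5, 3, 3), and n·(-2, 4, 10) - 34 = -2.
|n| = √(25 + 9 + 9) = √43, so the distance is |-2|/√43 = 2√43/43.

2√43/43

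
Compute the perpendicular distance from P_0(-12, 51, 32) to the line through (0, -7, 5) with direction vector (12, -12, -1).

Direction vector d = (12, -12, -1).
AP = (-12, 58, 27), and AP × d = (266, 312, -552).
|AP × d|² = 472804 and |d|² = 289, so the distance is √(472804/289) = √1636 = 2√409.

2√409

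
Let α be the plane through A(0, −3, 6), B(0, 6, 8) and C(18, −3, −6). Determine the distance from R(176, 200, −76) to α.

8

AB = (0, 9, 2) and AC = (18, 0, −12), so a normal is n = AB × AC = (−108, 36, −162).
Then n·(176, 200, −76) − (−1080) = 1584.
|n| = √(11664 + 1296 + 26244) = 198, so the distance is |1584|/198 = 8.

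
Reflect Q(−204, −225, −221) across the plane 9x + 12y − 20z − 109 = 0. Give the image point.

With n = (9, 12, −20), the signed offset is (n·Q − 109)/|n|² = -225/625 = -9/25.
Q' = Q − 2t·n = (−204, −225, −221) − (-18/25)·(9, 12, −20) = (−4938/25, −5409/25, −1177/5).

(-4938/25, -5409/25, -1177/5)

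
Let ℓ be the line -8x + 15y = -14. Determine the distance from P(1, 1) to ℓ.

The normal to the line is n = (-8, 15) with |n| = 17.
|n·P − (-14)| = |7 − (-14)| = 21, so the distance is 21/17.

21/17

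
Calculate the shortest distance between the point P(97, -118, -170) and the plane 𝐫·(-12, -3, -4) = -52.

6

Normal vector n = (-12, -3, -4), and n·(97, -118, -170) - (-52) = -78.
|n| = √(144 + 9 + 16) = 13, so the distance is |-78|/13 = 6.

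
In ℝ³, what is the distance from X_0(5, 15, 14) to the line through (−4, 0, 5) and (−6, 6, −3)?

3√43

A direction vector is d = (−2, 6, −8).
AP = (9, 15, 9); AP·d = 0, |AP|² = 387, |d|² = 104.
distance² = |AP|² − (AP·d)²/|d|² = 387 − 0/104 = 387, so the distance is 3√43.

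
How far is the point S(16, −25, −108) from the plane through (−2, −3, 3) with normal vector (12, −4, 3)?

29/13

The plane has equation n·(r − (−2, −3, 3)) = 0, i.e. n·r = -3.
Then n·(16, −25, −108) − (−3) = −29.
|n| = √(144 + 16 + 9) = 13, so the distance is |-29|/13 = 29/13.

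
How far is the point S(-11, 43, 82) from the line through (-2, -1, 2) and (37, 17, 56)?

A direction vector is d = (39, 18, 54).
AP = (-9, 44, 80), and AP × d = (936, 3606, -1878).
|AP × d|² = 17406216 and |d|² = 4761, so the distance is √(17406216/4761) = √3656 = 2√914.

2√914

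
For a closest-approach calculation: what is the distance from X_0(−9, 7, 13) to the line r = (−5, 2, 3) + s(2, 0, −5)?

Direction vector d = (2, 0, −5).
AP = (−4, 5, 10); AP·d = -58, |AP|² = 141, |d|² = 29.
distance² = |AP|² − (AP·d)²/|d|² = 141 − 3364/29 = 25, so the distance is 5.

5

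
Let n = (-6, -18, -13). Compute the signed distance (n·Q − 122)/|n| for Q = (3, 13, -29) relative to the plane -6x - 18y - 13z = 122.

n·Q − 122 = 3.
|n| = 23, so the signed distance is 3/23.

3/23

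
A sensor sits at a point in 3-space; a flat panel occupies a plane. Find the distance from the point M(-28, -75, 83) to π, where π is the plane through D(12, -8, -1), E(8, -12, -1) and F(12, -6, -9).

DE = (-4, -4, 0) and DF = (0, 2, -8), so a normal is n = DE × DF = (32, -32, -8).
n = (32, -32, -8); n·P − 648 = 192; |n| = 8√33; distance = 192/(8√33) = 24/√33.

24/√33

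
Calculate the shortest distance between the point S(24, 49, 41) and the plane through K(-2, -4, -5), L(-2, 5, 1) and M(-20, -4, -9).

KL = (0, 9, 6) and KM = (-18, 0, -4), so a normal is n = KL × KM = (-36, -108, 162).
Then n·(24, 49, 41) - (-306) = 792.
|n| = √(1296 + 11664 + 26244) = 198, so the distance is |792|/198 = 4.

4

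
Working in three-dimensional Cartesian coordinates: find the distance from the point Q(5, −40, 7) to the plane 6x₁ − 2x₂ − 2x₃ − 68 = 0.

n = (6, −2, −2); n·P − 68 = 28; |n| = 2√11; distance = 28/(2√11) = 14/√11.

14√11/11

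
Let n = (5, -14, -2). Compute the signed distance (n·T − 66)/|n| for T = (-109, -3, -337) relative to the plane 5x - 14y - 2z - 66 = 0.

n·T − 66 = 105.
|n| = 15, so the signed distance is 105/15 = 7.

7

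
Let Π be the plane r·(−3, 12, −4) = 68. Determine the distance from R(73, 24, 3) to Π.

11/13

d = |(-3)·73 + 12·24 + (-4)·3 − 68| / √(9 + 144 + 16) = |-11| / 13 = 11/13.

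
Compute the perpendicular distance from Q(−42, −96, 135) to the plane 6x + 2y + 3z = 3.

d = |6·(-42) + 2·(-96) + 3·135 − 3| / √(36 + 4 + 9) = |-42| / 7 = 6.

6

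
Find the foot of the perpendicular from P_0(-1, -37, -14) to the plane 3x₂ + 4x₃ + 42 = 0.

(-1, -22, 6)

The perpendicular from P_0 has direction n = (0, 3, 4): r = (-1, -37, -14) + t(0, 3, 4).
Substitute into the plane: n·(P_0 + tn) = -42 gives -167 + 25t = -42, so t = 5.
Foot = (-1, -37, -14) + 5·(0, 3, 4) = (-1, -22, 6).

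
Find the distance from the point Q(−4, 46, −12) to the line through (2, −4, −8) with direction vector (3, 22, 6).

Direction vector d = (3, 22, 6).
AP = (−6, 50, −4); AP·d = 1058, |AP|² = 2552, |d|² = 529.
distance² = |AP|² − (AP·d)²/|d|² = 2552 − 1119364/529 = 436, so the distance is 2√109.

2√109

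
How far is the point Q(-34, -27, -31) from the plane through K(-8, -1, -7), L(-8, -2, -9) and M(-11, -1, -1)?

KL = (0, -1, -2) and KM = (-3, 0, 6), so a normal is n = KL × KM = (-6, 6, -3).
Then n·(-34, -27, -31) - 63 = 72.
|n| = √(36 + 36 + 9) = 9, so the distance is |72|/9 = 8.

8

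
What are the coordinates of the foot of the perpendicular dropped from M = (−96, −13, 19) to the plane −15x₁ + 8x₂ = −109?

The perpendicular from M has direction n = (−15, 8, 0): r = (−96, −13, 19) + t(−15, 8, 0).
Substitute into the plane: n·(M + tn) = -109 gives 1336 + 289t = -109, so t = -5.
Foot = (−96, −13, 19) + (-5)·(−15, 8, 0) = (−21, −53, 19).

(-21, -53, 19)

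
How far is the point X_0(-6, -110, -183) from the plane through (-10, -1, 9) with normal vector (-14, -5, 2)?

The plane has equation n·(r − (-10, -1, 9)) = 0, i.e. n·r = 163.
n = (-14, -5, 2); n·P − 163 = 105; |n| = 15; distance = 105/15 = 7.

7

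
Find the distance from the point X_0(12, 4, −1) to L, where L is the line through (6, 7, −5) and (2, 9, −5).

A direction vector is d = (−4, 2, 0).
AP = (6, −3, 4), and AP × d = (−8, −16, 0).
|AP × d|² = 320 and |d|² = 20, so the distance is √(320/20) = √16 = 4.

4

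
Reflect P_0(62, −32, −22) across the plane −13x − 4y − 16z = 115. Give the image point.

n = (−13, −4, −16), |n|² = 441, n·P_0 − 115 = -441, so t = -441/441 = -1.
Foot F = P_0 − (-1)·n = (49, −36, −38); the reflection is 2F − P_0 = (36, −40, −54).

(36, -40, -54)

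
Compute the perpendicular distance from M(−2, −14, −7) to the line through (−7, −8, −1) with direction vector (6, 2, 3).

Direction vector d = (6, 2, 3).
AP = (5, −6, −6); AP·d = 0, |AP|² = 97, |d|² = 49.
distance² = |AP|² − (AP·d)²/|d|² = 97 − 0/49 = 97, so the distance is √97.

√97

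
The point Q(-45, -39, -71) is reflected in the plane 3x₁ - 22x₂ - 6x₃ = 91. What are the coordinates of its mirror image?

(-57, 49, -47)

n = (3, -22, -6), |n|² = 529, n·Q − 91 = 1058, so t = 1058/529 = 2.
Foot F = Q − 2·n = (-51, 5, -59); the reflection is 2F − Q = (-57, 49, -47).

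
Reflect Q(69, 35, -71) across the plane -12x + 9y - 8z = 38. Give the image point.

n = (-12, 9, -8), |n|² = 289, n·Q − 38 = 17, so t = 17/289 = 1/17.
Foot F = Q − (1/17)·n = (1185/17, 586/17, -1199/17); the reflection is 2F − Q = (1197/17, 577/17, -1191/17).

(1197/17, 577/17, -1191/17)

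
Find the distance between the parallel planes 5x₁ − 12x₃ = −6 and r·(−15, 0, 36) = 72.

Divide the second equation by -3 to match normals: 5x₁ − 12x₃ = -24.
With common normal n = (5, 0, −12) (|n| = 13), the distance is |(-6) − (-24)|/|n| = 18/13.

18/13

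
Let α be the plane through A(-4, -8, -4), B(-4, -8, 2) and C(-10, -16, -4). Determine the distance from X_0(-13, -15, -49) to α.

AB = (0, 0, 6) and AC = (-6, -8, 0), so a normal is n = AB × AC = (48, -36, 0).
Then n·(-13, -15, -49) - 96 = -180.
|n| = √(2304 + 1296 + 0) = 60, so the distance is |-180|/60 = 3.

3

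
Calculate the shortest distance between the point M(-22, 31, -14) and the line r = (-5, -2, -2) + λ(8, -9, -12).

Direction vector d = (8, -9, -12).
AP = (-17, 33, -12), and AP × d = (-504, -300, -111).
|AP × d|² = 356337 and |d|² = 289, so the distance is √(356337/289) = √1233 = 3√137.

3√137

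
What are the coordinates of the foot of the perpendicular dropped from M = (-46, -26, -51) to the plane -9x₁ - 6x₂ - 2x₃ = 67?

The perpendicular from M has direction n = (-9, -6, -2): r = (-46, -26, -51) + t(-9, -6, -2).
Substitute into the plane: n·(M + tn) = 67 gives 672 + 121t = 67, so t = -5.
Foot = (-46, -26, -51) + (-5)·(-9, -6, -2) = (-1, 4, -41).

(-1, 4, -41)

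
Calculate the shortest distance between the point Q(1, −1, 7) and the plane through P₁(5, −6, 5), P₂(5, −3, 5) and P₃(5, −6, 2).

4

P₁P₂ = (0, 3, 0) and P₁P₃ = (0, 0, −3), so a normal is n = P₁P₂ × P₁P₃ = (−9, 0, 0).
n = (−9, 0, 0); n·P − (-45) = 36; |n| = 9; distance = 36/9 = 4.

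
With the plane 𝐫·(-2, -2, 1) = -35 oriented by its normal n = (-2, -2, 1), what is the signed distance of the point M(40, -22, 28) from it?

n·M − (-35) = 27.
|n| = 3, so the signed distance is 27/3 = 9.

9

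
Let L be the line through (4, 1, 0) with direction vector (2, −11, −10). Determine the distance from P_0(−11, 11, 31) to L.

√386

Direction vector d = (2, −11, −10).
AP = (−15, 10, 31); AP·d = -450, |AP|² = 1286, |d|² = 225.
distance² = |AP|² − (AP·d)²/|d|² = 1286 − 202500/225 = 386, so the distance is √386.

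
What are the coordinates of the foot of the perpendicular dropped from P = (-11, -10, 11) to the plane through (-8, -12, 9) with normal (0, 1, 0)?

(-11, -12, 11)

n = (0, 1, 0), |n|² = 1, and n·P − (-12) = 2.
t = 2/1 = 2, so the foot is P − t·n = (-11, -10, 11) − 2·(0, 1, 0) = (-11, -12, 11).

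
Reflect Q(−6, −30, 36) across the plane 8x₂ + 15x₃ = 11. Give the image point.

(-6, -46, 6)

With n = (0, 8, 15), the signed offset is (n·Q − 11)/|n|² = 289/289 = 1.
Q' = Q − 2t·n = (−6, −30, 36) − 2·(0, 8, 15) = (−6, −46, 6).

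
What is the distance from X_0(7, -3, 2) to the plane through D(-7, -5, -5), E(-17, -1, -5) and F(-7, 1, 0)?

4/√65

DE = (-10, 4, 0) and DF = (0, 6, 5), so a normal is n = DE × DF = (20, 50, -60).
d = |20·7 + 50·(-3) + (-60)·2 − (-90)| / √(400 + 2500 + 3600) = |-40| / (10√65) = 4/√65.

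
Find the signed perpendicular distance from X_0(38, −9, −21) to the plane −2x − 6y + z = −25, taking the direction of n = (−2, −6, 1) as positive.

n·X_0 − (-25) = -18.
|n| = √41, so the signed distance is -18/√41.

-18/√41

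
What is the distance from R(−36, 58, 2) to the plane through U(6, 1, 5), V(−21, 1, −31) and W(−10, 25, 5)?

UV = (−27, 0, −36) and UW = (−16, 24, 0), so a normal is n = UV × UW = (864, 576, −648).
Then n·(−36, 58, 2) − 2520 = −1512.
|n| = √(746496 + 331776 + 419904) = 1224, so the distance is |-1512|/1224 = 21/17.

21/17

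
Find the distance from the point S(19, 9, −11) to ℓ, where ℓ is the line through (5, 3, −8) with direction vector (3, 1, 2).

√115

Direction vector d = (3, 1, 2).
AP = (14, 6, −3), and AP × d = (15, −37, −4).
|AP × d|² = 1610 and |d|² = 14, so the distance is √(1610/14) = √115.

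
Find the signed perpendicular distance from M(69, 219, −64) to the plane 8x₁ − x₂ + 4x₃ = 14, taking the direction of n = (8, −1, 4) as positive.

7

n·M − 14 = 63.
|n| = 9, so the signed distance is 63/9 = 7.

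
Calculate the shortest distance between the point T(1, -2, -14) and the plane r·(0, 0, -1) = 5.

n = (0, 0, -1); n·P − 5 = 9; |n| = 1; distance = 9/1 = 9.

9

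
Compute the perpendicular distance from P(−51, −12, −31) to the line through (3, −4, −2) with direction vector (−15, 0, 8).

√2665

Direction vector d = (−15, 0, 8).
AP = (−54, −8, −29); AP·d = 578, |AP|² = 3821, |d|² = 289.
distance² = |AP|² − (AP·d)²/|d|² = 3821 − 334084/289 = 2665, so the distance is √2665.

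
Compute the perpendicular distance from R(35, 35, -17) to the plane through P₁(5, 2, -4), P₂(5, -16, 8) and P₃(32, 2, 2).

21/11

P₁P₂ = (0, -18, 12) and P₁P₃ = (27, 0, 6), so a normal is n = P₁P₂ × P₁P₃ = (-108, 324, 486).
n = (-108, 324, 486); n·P − (-1836) = 1134; |n| = 594; distance = 1134/594 = 21/11.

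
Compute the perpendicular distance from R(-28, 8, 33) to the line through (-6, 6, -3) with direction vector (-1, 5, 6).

Direction vector d = (-1, 5, 6).
AP = (-22, 2, 36); AP·d = 248, |AP|² = 1784, |d|² = 62.
distance² = |AP|² − (AP·d)²/|d|² = 1784 − 61504/62 = 792, so the distance is 6√22.

6√22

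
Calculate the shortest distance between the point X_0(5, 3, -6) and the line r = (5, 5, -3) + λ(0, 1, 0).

Direction vector d = (0, 1, 0).
AP = (0, -2, -3); AP·d = -2, |AP|² = 13, |d|² = 1.
distance² = |AP|² − (AP·d)²/|d|² = 13 − 4/1 = 9, so the distance is 3.

3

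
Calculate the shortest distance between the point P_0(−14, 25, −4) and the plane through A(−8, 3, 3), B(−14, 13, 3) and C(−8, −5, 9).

AB = (−6, 10, 0) and AC = (0, −8, 6), so a normal is n = AB × AC = (60, 36, 48).
Then n·(−14, 25, −4) − (−228) = 96.
|n| = √(3600 + 1296 + 2304) = 60√2, so the distance is |96|/(60√2) = 4√2/5.

4√2/5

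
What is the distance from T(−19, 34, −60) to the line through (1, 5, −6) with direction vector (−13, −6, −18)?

Direction vector d = (−13, −6, −18).
AP = (−20, 29, −54); AP·d = 1058, |AP|² = 4157, |d|² = 529.
distance² = |AP|² − (AP·d)²/|d|² = 4157 − 1119364/529 = 2041, so the distance is √2041.

√2041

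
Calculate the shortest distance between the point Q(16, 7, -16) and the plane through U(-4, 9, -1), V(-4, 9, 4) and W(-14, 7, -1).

15√26/13

UV = (0, 0, 5) and UW = (-10, -2, 0), so a normal is n = UV × UW = (10, -50, 0).
Then n·(16, 7, -16) - (-490) = 300.
|n| = √(100 + 2500 + 0) = 10√26, so the distance is |300|/(10√26) = 30/√26.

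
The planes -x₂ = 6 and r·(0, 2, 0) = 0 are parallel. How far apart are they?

Divide the second equation by -2 to match normals: -x₂ = 0.
Both planes have normal n = (0, -1, 0), |n| = 1. Any point on the first plane is at distance |0 − 6|/|n| = 6/1 = 6 from the second.

6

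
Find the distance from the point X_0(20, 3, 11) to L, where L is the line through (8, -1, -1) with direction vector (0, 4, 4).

4√11

Direction vector d = (0, 4, 4).
AP = (12, 4, 12), and AP × d = (-32, -48, 48).
|AP × d|² = 5632 and |d|² = 32, so the distance is √(5632/32) = √176 = 4√11.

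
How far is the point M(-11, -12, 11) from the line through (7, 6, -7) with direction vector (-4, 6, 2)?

18√3

Direction vector d = (-4, 6, 2).
AP = (-18, -18, 18); AP·d = 0, |AP|² = 972, |d|² = 56.
distance² = |AP|² − (AP·d)²/|d|² = 972 − 0/56 = 972, so the distance is 18√3.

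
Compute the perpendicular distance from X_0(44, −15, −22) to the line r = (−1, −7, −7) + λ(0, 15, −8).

√2314

Direction vector d = (0, 15, −8).
AP = (45, −8, −15); AP·d = 0, |AP|² = 2314, |d|² = 289.
distance² = |AP|² − (AP·d)²/|d|² = 2314 − 0/289 = 2314, so the distance is √2314.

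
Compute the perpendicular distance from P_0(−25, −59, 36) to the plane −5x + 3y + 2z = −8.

Normal vector n = (−5, 3, 2), and n·(−25, −59, 36) − (−8) = 28.
|n| = √(25 + 9 + 4) = √38, so the distance is |28|/√38 = 14√38/19.

28/√38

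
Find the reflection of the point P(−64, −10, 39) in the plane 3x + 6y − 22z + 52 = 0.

With n = (3, 6, −22), the signed offset is (n·P − (-52))/|n|² = -1058/529 = -2.
P' = P − 2t·n = (−64, −10, 39) − (-4)·(3, 6, −22) = (−52, 14, −49).

(-52, 14, -49)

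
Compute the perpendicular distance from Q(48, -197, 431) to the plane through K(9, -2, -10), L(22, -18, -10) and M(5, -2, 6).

KL = (13, -16, 0) and KM = (-4, 0, 16), so a normal is n = KL × KM = (-256, -208, -64).
Then n·(48, -197, 431) - (-1248) = 2352.
|n| = √(65536 + 43264 + 4096) = 336, so the distance is |2352|/336 = 7.

7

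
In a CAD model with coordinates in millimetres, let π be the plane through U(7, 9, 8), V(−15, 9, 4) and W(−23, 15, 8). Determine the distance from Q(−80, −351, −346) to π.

UV = (−22, 0, −4) and UW = (−30, 6, 0), so a normal is n = UV × UW = (24, 120, −132).
d = |24·(-80) + 120·(-351) + (-132)·(-346) − 192| / √(576 + 14400 + 17424) = |1440| / 180 = 8.

8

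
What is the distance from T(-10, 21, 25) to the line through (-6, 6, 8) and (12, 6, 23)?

√469

A direction vector is d = (18, 0, 15).
AP = (-4, 15, 17), and AP × d = (225, 366, -270).
|AP × d|² = 257481 and |d|² = 549, so the distance is √(257481/549) = √469.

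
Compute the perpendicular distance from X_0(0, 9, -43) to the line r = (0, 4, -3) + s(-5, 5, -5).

Direction vector d = (-5, 5, -5).
AP = (0, 5, -40); AP·d = 225, |AP|² = 1625, |d|² = 75.
distance² = |AP|² − (AP·d)²/|d|² = 1625 − 50625/75 = 950, so the distance is 5√38.

5√38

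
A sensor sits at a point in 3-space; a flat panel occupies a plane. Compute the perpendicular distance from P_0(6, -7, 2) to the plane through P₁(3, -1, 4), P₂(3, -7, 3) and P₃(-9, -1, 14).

9√62/62

P₁P₂ = (0, -6, -1) and P₁P₃ = (-12, 0, 10), so a normal is n = P₁P₂ × P₁P₃ = (-60, 12, -72).
Then n·(6, -7, 2) - (-480) = -108.
|n| = √(3600 + 144 + 5184) = 12√62, so the distance is |-108|/(12√62) = 9√62/62.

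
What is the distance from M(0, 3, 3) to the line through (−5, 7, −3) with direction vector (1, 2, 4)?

Direction vector d = (1, 2, 4).
AP = (5, −4, 6), and AP × d = (−28, −14, 14).
|AP × d|² = 1176 and |d|² = 21, so the distance is √(1176/21) = √56 = 2√14.

2√14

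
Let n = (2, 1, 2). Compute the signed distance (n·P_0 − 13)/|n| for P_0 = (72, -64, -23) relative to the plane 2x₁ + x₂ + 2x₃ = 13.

7

n·P_0 − 13 = 21.
|n| = 3, so the signed distance is 21/3 = 7.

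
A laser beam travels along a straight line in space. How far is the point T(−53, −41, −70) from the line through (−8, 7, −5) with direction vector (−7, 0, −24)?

Direction vector d = (−7, 0, −24).
AP = (−45, −48, −65); AP·d = 1875, |AP|² = 8554, |d|² = 625.
distance² = |AP|² − (AP·d)²/|d|² = 8554 − 3515625/625 = 2929, so the distance is √2929.

√2929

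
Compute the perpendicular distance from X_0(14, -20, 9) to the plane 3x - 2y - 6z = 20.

Normal vector n = (3, -2, -6), and n·(14, -20, 9) - 20 = 8.
|n| = √(9 + 4 + 36) = 7, so the distance is |8|/7 = 8/7.

8/7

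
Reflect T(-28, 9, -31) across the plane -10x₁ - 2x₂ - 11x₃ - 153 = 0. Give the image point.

(12, 17, 13)

With n = (-10, -2, -11), the signed offset is (n·T − 153)/|n|² = 450/225 = 2.
T' = T − 2t·n = (-28, 9, -31) − 4·(-10, -2, -11) = (12, 17, 13).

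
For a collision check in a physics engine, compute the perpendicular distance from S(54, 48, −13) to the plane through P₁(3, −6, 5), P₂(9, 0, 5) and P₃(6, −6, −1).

P₁P₂ = (6, 6, 0) and P₁P₃ = (3, 0, −6), so a normal is n = P₁P₂ × P₁P₃ = (−36, 36, −18).
Then n·(54, 48, −13) − (−414) = 432.
|n| = √(1296 + 1296 + 324) = 54, so the distance is |432|/54 = 8.

8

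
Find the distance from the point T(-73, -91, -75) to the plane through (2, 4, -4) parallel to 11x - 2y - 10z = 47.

Parallel planes share the normal n = (11, -2, -10); since (2, 4, -4) lies on the plane, its equation is 11x - 2y - 10z = 54.
n = (11, -2, -10); n·P − 54 = 75; |n| = 15; distance = 75/15 = 5.

5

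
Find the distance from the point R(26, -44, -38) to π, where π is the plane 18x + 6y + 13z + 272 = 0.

Normal vector n = (18, 6, 13), and n·(26, -44, -38) - (-272) = -18.
|n| = √(324 + 36 + 169) = 23, so the distance is |-18|/23 = 18/23.

18/23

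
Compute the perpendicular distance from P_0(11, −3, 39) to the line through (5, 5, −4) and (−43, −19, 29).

2√377

A direction vector is d = (−48, −24, 33).
AP = (6, −8, 43); AP·d = 1323, |AP|² = 1949, |d|² = 3969.
distance² = |AP|² − (AP·d)²/|d|² = 1949 − 1750329/3969 = 1508, so the distance is 2√377.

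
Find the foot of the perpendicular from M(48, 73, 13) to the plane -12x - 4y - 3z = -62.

(-12, 53, -2)

The perpendicular from M has direction n = (-12, -4, -3): r = (48, 73, 13) + t(-12, -4, -3).
Substitute into the plane: n·(M + tn) = -62 gives -907 + 169t = -62, so t = 5.
Foot = (48, 73, 13) + 5·(-12, -4, -3) = (-12, 53, -2).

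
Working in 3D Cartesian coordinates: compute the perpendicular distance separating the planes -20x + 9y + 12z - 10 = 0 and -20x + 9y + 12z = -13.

23/25

Both planes have normal n = (-20, 9, 12), |n| = 25. Any point on the first plane is at distance |(-13) − 10|/|n| = 23/25 from the second.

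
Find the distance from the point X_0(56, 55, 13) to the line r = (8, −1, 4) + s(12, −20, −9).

Direction vector d = (12, −20, −9).
AP = (48, 56, 9); AP·d = -625, |AP|² = 5521, |d|² = 625.
distance² = |AP|² − (AP·d)²/|d|² = 5521 − 390625/625 = 4896, so the distance is 12√34.

12√34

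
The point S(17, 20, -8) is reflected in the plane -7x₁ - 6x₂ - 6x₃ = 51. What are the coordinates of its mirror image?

With n = (-7, -6, -6), the signed offset is (n·S − 51)/|n|² = -242/121 = -2.
S' = S − 2t·n = (17, 20, -8) − (-4)·(-7, -6, -6) = (-11, -4, -32).

(-11, -4, -32)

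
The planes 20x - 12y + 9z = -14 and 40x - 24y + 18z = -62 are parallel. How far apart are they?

17/25

Divide the second equation by 2 to match normals: 20x - 12y + 9z = -31.
With common normal n = (20, -12, 9) (|n| = 25), the distance is |(-14) − (-31)|/|n| = 17/25.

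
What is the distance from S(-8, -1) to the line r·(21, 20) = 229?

The normal to the line is n = (21, 20) with |n| = 29.
|n·S − 229| = |-188 − 229| = 417, so the distance is 417/29.

417/29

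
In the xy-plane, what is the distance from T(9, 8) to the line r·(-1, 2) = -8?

3√5

The normal to the line is n = (-1, 2) with |n| = √5.
|n·T − (-8)| = |7 − (-8)| = 15, so the distance is 15/√5 = 3√5.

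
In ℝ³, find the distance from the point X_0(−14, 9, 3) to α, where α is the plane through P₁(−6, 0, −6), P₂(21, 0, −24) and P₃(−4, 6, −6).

P₁P₂ = (27, 0, −18) and P₁P₃ = (2, 6, 0), so a normal is n = P₁P₂ × P₁P₃ = (108, −36, 162).
n = (108, −36, 162); n·P − (-1620) = 270; |n| = 198; distance = 270/198 = 15/11.

15/11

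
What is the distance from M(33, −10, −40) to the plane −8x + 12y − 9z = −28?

4/17

Normal vector n = (−8, 12, −9), and n·(33, −10, −40) − (−28) = 4.
|n| = √(64 + 144 + 81) = 17, so the distance is |4|/17 = 4/17.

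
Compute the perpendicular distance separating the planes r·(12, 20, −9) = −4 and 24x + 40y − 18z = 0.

Divide the second equation by 2 to match normals: 12x + 20y − 9z = 0.
With common normal n = (12, 20, −9) (|n| = 25), the distance is |(-4) − 0|/|n| = 4/25.

4/25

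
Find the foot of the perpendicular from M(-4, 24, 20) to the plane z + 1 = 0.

(-4, 24, -1)

n = (0, 0, 1), |n|² = 1, and n·M − (-1) = 21.
t = 21/1 = 21, so the foot is M − t·n = (-4, 24, 20) − 21·(0, 0, 1) = (-4, 24, -1).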